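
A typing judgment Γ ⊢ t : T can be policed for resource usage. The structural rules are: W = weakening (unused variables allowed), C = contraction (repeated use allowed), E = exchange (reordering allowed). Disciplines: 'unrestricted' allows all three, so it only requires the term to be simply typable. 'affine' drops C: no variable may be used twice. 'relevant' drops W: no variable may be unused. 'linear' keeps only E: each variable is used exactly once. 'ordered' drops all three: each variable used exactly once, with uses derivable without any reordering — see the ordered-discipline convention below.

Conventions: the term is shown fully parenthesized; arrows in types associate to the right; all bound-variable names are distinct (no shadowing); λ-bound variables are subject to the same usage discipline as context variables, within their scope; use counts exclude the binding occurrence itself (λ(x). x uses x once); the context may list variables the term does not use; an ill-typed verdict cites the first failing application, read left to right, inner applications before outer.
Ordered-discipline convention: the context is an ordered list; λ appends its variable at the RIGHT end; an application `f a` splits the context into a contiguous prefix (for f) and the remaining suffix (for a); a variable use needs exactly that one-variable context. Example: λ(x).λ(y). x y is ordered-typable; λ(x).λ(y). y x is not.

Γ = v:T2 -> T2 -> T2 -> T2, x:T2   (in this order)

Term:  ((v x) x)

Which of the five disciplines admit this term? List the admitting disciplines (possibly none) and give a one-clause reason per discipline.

admitted by: relevant, unrestricted
counts: v: 1; x: 2
uses in reading order: v, x, x
typing: ✓ — T2 -> T2
ordered ✗ (uses contraction: x ×2)
linear ✗ (uses contraction: x ×2)
affine ✗ (uses contraction: x ×2)
relevant ✓ (every one of v, x appears)
unrestricted ✓ (type-checks (T2 -> T2) and nothing is barred)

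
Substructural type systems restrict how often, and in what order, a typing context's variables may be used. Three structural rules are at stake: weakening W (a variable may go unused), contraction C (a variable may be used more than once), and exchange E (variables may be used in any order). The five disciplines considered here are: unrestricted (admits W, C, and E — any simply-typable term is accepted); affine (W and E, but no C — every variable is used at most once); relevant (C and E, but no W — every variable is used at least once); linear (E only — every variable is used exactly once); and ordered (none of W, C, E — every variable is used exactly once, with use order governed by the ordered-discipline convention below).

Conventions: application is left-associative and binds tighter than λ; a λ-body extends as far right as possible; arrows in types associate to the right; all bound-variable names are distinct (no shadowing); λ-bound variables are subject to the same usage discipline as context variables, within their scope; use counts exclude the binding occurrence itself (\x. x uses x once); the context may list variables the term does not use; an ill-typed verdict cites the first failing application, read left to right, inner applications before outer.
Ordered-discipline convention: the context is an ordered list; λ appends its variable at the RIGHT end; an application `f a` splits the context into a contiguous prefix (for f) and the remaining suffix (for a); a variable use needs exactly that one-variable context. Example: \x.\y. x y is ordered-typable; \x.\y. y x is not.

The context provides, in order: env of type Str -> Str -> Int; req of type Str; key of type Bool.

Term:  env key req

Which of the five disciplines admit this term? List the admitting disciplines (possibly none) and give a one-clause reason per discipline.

admitting disciplines: none
usage: env=1; req=1; key=1
uses in reading order: env, key, req
typing: ill-typed: an application expects Str but receives Bool
ordered ✗ (a type mismatch blocks all five)
linear ✗ (the type mismatch rejects it)
affine ✗ (not simply typable)
relevant ✗ (fails simple typing)
unrestricted ✗ (a type mismatch blocks all five)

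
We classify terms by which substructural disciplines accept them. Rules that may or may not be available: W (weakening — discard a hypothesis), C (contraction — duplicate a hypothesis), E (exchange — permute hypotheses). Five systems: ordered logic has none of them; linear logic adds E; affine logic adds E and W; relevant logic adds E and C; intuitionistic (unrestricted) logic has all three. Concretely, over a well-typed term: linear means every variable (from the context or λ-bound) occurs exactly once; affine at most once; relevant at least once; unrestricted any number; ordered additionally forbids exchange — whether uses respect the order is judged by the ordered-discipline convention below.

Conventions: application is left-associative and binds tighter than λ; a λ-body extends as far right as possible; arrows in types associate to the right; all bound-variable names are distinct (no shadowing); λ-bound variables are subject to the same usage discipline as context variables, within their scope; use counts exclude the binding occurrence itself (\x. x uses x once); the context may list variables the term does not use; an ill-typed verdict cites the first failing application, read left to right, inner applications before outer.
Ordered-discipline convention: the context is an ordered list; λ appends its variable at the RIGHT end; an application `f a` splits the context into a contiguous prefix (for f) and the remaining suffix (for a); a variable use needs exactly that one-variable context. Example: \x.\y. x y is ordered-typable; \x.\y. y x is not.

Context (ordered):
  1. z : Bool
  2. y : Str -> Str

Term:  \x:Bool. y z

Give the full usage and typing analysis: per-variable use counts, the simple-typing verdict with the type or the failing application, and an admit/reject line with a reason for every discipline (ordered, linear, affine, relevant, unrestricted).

usage: z ×1; y ×1; x (bound) ×0
use order (left to right): y, z
typing: ill-typed: a function awaiting Str gets Bool
ordered: ✗ — fails simple typing
linear: ✗ — a type mismatch blocks all five
affine: ✗ — the type mismatch rejects it
relevant: ✗ — not simply typable
unrestricted: ✗ — fails simple typing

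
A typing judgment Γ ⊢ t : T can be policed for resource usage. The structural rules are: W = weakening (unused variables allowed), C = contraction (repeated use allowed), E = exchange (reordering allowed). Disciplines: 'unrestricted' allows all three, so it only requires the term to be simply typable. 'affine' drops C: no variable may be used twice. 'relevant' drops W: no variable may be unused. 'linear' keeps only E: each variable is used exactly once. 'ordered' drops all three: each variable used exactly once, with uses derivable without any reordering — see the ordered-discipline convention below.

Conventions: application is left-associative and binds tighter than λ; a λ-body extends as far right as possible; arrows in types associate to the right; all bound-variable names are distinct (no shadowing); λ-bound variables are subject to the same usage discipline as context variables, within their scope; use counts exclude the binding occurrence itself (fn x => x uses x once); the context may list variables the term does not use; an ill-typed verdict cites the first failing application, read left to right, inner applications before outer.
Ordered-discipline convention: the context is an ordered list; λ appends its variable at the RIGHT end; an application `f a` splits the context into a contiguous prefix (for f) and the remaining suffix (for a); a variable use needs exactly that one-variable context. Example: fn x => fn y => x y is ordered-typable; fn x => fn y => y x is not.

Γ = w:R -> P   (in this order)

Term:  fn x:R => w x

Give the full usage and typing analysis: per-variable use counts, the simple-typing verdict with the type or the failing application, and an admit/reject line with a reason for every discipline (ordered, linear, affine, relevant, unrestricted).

counts: w: 1×, x (λ-bound): 1×
order of uses: w, x
typing: the term checks, with type R -> P
ordered: ✓ — w, x once each; derivable with no W/C/E
linear: ✓ — each of w, x used exactly once
affine: ✓ — none of w, x used more than once
relevant: ✓ — none of w, x goes unused
unrestricted: ✓ — well-typed at R -> P; no restrictions here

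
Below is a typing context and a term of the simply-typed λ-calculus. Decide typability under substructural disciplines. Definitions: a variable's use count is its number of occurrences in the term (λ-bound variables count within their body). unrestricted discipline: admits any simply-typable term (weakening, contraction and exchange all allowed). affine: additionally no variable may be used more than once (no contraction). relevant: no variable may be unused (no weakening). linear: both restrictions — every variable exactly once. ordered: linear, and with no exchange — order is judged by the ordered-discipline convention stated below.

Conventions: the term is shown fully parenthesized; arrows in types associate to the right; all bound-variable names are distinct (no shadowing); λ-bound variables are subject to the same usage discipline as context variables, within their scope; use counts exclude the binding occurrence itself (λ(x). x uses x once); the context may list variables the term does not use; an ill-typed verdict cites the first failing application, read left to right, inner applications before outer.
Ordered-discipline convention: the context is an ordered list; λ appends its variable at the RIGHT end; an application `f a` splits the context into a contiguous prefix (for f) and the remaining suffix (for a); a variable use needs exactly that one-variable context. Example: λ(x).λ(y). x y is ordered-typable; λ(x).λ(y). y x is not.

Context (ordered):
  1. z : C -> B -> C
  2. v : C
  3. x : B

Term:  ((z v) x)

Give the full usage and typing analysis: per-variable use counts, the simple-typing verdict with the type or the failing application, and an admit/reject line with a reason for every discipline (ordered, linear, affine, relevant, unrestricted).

variable uses: z ×1; v ×1; x ×1
uses in reading order: z, v, x
typing: the term checks, with type C
ordered: ✓ — z, v, x: once each, no exchange needed
linear: ✓ — each of z, v, x used exactly once
affine: ✓ — no duplicate uses among z, v, x
relevant: ✓ — every one of z, v, x appears
unrestricted: ✓ — typability at C is all that's needed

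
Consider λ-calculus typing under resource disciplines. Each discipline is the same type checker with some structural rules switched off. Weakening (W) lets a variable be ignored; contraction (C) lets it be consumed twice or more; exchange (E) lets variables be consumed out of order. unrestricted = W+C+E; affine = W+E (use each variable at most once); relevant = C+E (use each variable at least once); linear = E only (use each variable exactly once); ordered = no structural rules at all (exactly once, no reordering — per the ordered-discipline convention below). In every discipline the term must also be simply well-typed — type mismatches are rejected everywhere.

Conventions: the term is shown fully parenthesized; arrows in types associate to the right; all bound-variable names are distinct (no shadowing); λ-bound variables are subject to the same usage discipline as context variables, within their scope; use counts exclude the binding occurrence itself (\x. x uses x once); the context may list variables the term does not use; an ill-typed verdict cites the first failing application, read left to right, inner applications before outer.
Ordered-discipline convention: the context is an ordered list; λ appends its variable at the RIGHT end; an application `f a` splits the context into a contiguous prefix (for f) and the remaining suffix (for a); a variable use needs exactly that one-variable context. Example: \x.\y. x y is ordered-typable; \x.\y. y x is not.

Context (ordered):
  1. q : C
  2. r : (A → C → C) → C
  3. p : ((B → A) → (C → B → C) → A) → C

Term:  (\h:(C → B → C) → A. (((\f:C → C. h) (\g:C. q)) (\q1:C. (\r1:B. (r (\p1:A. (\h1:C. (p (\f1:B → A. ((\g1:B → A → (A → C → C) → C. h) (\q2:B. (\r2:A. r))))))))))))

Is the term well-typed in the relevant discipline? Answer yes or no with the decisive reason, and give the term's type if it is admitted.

no — unused: f, g, q1, r1, p1, h1, f1, g1, q2, r2 — weakening required
counts: q ×1; r ×2; p ×1; h (bound) ×2; f (bound) ×0; g (bound) ×0; q1 (bound) ×0; r1 (bound) ×0; p1 (bound) ×0; h1 (bound) ×0; f1 (bound) ×0; g1 (bound) ×0; q2 (bound) ×0; r2 (bound) ×0
left-to-right use order: h, q, r, p, h, r
typing: ✓ — ((C → B → C) → A) → A
summary: ordered ✗ · linear ✗ · affine ✗ · relevant ✗ · unrestricted ✓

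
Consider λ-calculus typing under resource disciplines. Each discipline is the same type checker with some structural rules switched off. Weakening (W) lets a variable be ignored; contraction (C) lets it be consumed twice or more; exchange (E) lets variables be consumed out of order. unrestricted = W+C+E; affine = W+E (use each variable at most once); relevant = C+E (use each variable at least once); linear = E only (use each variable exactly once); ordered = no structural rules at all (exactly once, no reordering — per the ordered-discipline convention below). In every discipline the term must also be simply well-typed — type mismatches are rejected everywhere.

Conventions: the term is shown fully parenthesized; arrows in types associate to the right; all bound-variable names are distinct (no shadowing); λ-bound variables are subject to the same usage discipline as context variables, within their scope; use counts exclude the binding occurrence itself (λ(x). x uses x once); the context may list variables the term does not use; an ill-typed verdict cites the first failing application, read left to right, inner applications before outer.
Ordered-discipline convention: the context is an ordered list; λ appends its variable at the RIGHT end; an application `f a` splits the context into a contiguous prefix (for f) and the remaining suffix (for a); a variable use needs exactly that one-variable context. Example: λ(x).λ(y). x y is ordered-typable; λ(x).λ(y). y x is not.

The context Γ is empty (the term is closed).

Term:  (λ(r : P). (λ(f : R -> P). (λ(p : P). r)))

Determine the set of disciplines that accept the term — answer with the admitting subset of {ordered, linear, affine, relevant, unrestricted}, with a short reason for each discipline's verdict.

admitting disciplines: affine, unrestricted
variable uses: r (bound) ×1; f (bound) ×0; p (bound) ×0
uses in reading order: r
typing: the term checks, with type P -> (R -> P) -> P -> P
ordered: ✗ — f, p left unused
linear: ✗ — f, p left unused
affine: ✓ — none of r, f, p used more than once
relevant: ✗ — f, p left unused
unrestricted: ✓ — well-typed at P -> (R -> P) -> P -> P; no restrictions here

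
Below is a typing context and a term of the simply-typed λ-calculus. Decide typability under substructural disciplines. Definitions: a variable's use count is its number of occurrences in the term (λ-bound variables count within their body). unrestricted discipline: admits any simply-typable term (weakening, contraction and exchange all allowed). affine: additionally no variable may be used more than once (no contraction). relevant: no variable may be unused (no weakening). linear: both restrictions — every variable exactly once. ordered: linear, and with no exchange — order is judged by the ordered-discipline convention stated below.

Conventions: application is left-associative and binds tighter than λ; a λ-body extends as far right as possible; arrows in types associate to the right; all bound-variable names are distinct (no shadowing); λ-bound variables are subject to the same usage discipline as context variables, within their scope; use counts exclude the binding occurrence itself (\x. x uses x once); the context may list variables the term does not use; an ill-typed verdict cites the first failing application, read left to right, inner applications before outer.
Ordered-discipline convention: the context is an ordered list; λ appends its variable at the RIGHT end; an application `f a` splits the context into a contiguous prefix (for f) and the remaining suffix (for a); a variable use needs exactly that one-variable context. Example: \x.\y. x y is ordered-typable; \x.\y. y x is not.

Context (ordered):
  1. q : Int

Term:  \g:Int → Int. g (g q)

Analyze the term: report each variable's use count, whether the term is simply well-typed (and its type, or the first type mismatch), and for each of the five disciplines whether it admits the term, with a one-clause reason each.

use counts: q: 1; g (λ-bound): 2
uses in reading order: g, g, q
typing: well-typed — term : (Int → Int) → Int
ordered ✗ (repeated use of g ×2)
linear ✗ (repeated use of g ×2)
affine ✗ (repeated use of g ×2)
relevant ✓ (none of q, g goes unused)
unrestricted ✓ (typability at (Int → Int) → Int is all that's needed)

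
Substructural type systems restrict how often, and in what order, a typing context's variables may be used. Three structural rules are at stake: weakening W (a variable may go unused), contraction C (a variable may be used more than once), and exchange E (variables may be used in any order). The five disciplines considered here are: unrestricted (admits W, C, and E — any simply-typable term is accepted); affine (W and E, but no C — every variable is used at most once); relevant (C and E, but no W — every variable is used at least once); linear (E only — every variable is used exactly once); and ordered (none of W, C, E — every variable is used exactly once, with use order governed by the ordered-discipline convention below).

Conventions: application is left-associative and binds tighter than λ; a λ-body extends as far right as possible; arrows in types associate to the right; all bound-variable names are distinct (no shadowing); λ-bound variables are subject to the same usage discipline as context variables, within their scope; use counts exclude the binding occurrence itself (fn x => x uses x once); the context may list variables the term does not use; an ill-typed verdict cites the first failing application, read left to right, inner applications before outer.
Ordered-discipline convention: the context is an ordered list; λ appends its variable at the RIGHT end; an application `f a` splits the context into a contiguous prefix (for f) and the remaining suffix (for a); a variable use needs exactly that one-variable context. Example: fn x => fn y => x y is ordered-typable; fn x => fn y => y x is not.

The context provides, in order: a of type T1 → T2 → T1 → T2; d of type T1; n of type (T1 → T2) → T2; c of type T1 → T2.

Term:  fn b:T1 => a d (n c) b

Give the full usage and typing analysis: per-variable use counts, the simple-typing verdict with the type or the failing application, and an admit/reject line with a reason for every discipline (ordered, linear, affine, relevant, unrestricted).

variable uses: a: 1; d: 1; n: 1; c: 1; b [bound]: 1
left-to-right use order: a, d, n, c, b
typing: ✓ — T1 → T2
ordered ✓ (one use each (a, d, n, c, b); ordered split holds)
linear ✓ (a, d, n, c, b: one use apiece)
affine ✓ (no duplicate uses among a, d, n, c, b)
relevant ✓ (a, d, n, c, b: all used, weakening unneeded)
unrestricted ✓ (typability at T1 → T2 is all that's needed)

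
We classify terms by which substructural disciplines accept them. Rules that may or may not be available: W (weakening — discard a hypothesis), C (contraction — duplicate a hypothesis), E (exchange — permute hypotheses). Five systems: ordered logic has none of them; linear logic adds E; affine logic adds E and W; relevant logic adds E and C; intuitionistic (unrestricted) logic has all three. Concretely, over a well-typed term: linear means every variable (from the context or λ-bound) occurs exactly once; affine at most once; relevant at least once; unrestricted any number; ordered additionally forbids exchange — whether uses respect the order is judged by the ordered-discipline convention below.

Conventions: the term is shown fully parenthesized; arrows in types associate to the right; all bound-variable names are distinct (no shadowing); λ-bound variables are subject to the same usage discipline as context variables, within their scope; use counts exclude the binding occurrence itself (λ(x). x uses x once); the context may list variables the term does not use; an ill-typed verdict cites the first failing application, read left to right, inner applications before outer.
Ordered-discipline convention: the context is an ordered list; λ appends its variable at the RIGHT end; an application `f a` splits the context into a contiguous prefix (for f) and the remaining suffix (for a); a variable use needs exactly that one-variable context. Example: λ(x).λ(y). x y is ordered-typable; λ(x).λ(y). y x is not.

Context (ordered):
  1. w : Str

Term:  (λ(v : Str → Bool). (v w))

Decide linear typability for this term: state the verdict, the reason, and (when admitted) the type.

yes — exactly-once usage across w, v; term : (Str → Bool) → Bool
variable uses: w ×1, v (bound) ×1
uses in reading order: v, w
typing: the term checks, with type (Str → Bool) → Bool
summary: ordered ✗ · linear ✓ · affine ✓ · relevant ✓ · unrestricted ✓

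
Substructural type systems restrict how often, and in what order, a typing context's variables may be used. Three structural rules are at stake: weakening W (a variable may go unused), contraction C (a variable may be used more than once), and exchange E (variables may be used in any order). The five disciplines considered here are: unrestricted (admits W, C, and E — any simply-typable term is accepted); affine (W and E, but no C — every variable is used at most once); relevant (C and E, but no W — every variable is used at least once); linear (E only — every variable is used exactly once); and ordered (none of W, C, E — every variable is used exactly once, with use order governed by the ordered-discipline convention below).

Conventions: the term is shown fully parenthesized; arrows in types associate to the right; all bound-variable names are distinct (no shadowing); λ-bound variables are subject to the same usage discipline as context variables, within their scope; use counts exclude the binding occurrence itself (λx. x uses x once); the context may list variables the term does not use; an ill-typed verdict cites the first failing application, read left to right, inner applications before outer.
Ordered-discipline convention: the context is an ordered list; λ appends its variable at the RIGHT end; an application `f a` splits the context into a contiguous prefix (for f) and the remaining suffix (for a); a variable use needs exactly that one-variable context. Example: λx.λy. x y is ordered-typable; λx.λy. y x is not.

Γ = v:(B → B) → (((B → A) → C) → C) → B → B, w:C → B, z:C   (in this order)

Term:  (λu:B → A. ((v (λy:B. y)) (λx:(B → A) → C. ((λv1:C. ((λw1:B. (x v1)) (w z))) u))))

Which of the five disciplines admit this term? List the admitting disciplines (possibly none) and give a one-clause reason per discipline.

accepted by: none
counts: v: 1×; w: 1×; z: 1×; u (λ-bound): 1×; y (λ-bound): 1×; x (λ-bound): 1×; v1 (λ-bound): 1×; w1 (λ-bound): 0×
use order (left to right): v, y, x, v1, w, z, u
typing: ill-typed: an argument C mismatches the expected B → A
ordered: ✗ — fails simple typing
linear: ✗ — a type mismatch blocks all five
affine: ✗ — the type mismatch rejects it
relevant: ✗ — not simply typable
unrestricted: ✗ — fails simple typing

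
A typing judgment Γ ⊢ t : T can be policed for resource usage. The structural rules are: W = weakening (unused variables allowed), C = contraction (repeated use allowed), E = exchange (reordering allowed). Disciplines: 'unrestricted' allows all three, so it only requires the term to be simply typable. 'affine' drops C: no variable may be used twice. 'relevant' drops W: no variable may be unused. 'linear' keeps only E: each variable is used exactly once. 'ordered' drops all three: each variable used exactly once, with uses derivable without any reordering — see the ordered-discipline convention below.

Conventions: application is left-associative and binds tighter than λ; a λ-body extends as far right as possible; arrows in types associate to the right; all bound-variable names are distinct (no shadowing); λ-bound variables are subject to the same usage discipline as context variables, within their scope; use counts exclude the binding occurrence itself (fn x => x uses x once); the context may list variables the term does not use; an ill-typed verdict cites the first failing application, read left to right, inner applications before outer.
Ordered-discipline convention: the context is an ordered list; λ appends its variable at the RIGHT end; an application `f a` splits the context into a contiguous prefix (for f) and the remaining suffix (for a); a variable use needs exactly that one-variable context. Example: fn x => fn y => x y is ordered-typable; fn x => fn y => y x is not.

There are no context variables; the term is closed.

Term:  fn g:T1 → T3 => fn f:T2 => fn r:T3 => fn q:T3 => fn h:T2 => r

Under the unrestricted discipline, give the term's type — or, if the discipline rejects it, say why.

term : (T1 → T3) → T2 → T3 → T3 → T2 → T3
use counts: g (bound): 0×; f (bound): 0×; r (bound): 1×; q (bound): 0×; h (bound): 0×
uses in reading order: r
typing: well-typed at (T1 → T3) → T2 → T3 → T3 → T2 → T3
per-discipline verdicts: ordered ✗ · linear ✗ · affine ✓ · relevant ✗ · unrestricted ✓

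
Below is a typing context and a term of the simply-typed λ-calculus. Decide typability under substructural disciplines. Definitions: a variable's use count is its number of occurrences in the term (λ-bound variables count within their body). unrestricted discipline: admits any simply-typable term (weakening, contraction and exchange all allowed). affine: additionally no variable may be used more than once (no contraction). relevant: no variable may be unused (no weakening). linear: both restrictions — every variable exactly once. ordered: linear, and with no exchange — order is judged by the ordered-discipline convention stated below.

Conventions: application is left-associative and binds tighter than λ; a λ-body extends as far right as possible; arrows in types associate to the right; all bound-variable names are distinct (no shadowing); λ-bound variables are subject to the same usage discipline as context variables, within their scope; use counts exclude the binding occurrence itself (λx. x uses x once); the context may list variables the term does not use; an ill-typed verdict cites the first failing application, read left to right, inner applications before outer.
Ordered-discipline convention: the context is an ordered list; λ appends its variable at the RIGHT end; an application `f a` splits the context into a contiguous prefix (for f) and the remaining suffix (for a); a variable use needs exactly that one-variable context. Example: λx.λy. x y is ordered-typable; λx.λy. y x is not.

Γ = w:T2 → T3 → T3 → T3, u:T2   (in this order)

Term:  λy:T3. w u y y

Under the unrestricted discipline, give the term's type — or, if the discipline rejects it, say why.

term : T3 → T3
variable uses: w ×1; u ×1; y (λ-bound) ×2
order of uses: w, u, y, y
typing: well-typed at T3 → T3
summary: ordered ✗, linear ✗, affine ✗, relevant ✓, unrestricted ✓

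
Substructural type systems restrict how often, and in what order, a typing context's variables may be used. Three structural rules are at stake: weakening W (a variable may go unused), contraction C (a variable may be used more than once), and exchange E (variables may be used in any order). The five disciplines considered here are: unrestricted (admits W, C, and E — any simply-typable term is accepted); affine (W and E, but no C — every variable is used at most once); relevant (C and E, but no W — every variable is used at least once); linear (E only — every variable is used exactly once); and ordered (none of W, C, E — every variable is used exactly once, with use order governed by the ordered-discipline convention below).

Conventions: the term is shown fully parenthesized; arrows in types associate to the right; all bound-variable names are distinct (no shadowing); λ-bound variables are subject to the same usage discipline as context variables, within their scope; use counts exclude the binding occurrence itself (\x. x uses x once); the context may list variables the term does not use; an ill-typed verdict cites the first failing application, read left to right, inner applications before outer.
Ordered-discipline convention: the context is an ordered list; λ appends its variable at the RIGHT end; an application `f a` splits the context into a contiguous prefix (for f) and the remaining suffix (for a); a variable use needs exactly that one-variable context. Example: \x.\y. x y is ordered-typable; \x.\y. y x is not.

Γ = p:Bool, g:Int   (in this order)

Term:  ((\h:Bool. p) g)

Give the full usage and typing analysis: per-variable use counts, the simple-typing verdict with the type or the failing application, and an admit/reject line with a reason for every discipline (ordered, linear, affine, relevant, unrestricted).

usage: p: 1; g: 1; h (bound): 0
uses in reading order: p, g
typing: ill-typed: argument of type Int where Bool is required
ordered: ✗, fails simple typing
linear: ✗, a type mismatch blocks all five
affine: ✗, the type mismatch rejects it
relevant: ✗, not simply typable
unrestricted: ✗, fails simple typing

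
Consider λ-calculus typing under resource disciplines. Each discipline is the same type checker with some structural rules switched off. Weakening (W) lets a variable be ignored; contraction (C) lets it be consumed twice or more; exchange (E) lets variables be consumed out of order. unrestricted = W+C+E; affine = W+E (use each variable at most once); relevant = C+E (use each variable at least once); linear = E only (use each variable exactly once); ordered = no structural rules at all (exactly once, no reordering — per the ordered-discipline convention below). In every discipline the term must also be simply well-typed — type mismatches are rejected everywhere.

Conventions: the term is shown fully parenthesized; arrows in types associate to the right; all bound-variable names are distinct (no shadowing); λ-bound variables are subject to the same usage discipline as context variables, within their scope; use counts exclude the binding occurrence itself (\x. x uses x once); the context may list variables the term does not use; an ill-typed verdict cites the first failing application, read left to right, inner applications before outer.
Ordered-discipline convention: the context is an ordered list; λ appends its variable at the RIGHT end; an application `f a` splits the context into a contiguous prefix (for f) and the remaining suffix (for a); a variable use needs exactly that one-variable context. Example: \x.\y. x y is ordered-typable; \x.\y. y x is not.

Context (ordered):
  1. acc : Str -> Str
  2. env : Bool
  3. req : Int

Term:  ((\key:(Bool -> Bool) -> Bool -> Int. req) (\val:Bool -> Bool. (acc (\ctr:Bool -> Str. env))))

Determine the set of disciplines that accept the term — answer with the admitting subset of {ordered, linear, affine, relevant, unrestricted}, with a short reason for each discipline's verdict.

admitted by: none
use counts: acc=1, env=1, req=1, key (bound)=0, val (bound)=0, ctr (bound)=0
order of uses: req, acc, env
typing: ill-typed: a function awaiting Str gets (Bool -> Str) -> Bool
ordered: ✗, a type mismatch blocks all five
linear: ✗, the type mismatch rejects it
affine: ✗, not simply typable
relevant: ✗, fails simple typing
unrestricted: ✗, a type mismatch blocks all five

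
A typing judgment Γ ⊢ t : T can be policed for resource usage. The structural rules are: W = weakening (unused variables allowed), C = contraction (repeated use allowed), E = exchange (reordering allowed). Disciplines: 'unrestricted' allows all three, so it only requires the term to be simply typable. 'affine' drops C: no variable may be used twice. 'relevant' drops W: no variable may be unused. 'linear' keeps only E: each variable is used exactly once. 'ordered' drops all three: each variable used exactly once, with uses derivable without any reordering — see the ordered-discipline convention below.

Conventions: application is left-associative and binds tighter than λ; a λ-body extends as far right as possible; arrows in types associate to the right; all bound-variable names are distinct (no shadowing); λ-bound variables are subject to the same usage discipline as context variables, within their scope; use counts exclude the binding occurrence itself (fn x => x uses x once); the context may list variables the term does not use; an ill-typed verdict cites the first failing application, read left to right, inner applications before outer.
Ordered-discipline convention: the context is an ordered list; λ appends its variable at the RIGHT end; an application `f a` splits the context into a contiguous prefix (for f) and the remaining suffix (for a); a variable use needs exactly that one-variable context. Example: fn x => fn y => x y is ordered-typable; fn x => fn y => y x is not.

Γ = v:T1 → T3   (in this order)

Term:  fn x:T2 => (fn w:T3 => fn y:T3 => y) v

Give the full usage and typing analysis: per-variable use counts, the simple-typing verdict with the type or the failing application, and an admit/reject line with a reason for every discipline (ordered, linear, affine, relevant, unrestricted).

use counts: v: 1, x [bound]: 0, w [bound]: 0, y [bound]: 1
order of uses: y, v
typing: ill-typed: an argument T1 → T3 mismatches the expected T3
ordered ✗ (a type mismatch blocks all five)
linear ✗ (the type mismatch rejects it)
affine ✗ (not simply typable)
relevant ✗ (fails simple typing)
unrestricted ✗ (a type mismatch blocks all five)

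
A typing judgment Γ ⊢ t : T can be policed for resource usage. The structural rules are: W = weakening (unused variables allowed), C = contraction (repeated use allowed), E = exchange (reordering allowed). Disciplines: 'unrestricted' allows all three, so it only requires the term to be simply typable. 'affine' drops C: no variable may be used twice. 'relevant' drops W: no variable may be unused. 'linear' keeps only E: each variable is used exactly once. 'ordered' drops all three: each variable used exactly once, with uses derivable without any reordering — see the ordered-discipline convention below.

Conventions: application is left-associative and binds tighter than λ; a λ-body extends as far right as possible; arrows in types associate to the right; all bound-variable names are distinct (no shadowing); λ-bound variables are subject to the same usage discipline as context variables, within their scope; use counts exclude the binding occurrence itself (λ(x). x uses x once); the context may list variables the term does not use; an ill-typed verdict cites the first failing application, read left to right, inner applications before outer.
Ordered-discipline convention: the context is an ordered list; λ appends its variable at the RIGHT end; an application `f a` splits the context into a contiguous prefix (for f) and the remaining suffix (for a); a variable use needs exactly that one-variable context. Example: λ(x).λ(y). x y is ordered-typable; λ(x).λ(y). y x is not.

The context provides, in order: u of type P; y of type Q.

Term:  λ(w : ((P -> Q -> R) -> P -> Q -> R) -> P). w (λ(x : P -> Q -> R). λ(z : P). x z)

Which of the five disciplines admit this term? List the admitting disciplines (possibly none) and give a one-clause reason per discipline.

admitting disciplines: affine, unrestricted
counts: u: 0×, y: 0×, w (bound): 1×, x (bound): 1×, z (bound): 1×
use order (left to right): w, x, z
typing: ✓ — (((P -> Q -> R) -> P -> Q -> R) -> P) -> P
ordered ✗ (u, y left unused)
linear ✗ (u, y left unused)
affine ✓ (none of u, y, w, x, z used more than once)
relevant ✗ (u, y left unused)
unrestricted ✓ (typability at (((P -> Q -> R) -> P -> Q -> R) -> P) -> P is all that's needed)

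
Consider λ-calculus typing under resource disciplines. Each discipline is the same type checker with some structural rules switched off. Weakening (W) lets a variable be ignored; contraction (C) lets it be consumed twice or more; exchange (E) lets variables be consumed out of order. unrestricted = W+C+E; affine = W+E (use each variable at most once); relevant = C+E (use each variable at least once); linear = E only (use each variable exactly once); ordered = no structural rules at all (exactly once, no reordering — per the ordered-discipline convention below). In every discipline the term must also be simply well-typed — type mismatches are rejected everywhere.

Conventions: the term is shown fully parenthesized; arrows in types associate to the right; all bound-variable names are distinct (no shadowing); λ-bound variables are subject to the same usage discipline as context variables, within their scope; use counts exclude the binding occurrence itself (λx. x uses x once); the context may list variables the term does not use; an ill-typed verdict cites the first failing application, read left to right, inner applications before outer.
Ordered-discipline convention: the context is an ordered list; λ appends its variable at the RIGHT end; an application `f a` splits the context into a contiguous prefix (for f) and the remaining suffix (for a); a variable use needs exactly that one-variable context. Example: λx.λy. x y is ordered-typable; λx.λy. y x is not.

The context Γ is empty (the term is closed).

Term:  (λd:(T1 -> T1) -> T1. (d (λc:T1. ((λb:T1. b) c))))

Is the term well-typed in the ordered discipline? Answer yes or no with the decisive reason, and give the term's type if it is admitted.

yes — d, c, b once each; derivable with no W/C/E; term : ((T1 -> T1) -> T1) -> T1
counts: d [bound] ×1; c [bound] ×1; b [bound] ×1
use order (left to right): d, b, c
typing: ✓ — ((T1 -> T1) -> T1) -> T1
per-discipline verdicts: ordered ✓, linear ✓, affine ✓, relevant ✓, unrestricted ✓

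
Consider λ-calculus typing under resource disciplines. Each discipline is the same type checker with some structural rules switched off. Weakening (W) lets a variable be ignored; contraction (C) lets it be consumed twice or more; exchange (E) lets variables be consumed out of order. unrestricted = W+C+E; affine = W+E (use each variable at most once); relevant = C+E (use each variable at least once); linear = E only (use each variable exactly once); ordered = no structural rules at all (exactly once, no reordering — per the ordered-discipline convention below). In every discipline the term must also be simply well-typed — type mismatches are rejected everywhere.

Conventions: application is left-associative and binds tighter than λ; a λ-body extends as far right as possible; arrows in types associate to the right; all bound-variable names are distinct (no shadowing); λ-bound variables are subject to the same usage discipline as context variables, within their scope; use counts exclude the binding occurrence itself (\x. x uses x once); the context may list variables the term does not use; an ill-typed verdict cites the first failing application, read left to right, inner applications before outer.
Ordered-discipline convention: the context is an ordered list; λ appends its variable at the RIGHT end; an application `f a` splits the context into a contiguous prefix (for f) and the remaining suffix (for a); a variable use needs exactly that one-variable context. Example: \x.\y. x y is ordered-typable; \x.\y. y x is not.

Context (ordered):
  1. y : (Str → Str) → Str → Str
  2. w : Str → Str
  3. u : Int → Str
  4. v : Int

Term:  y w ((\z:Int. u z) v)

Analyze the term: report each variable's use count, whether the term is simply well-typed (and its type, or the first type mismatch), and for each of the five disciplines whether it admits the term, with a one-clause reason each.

counts: y: 1; w: 1; u: 1; v: 1; z (λ-bound): 1
left-to-right use order: y, w, u, z, v
typing: well-typed — term : Str
ordered: ✓, one use each (y, w, u, v, z); ordered split holds
linear: ✓, y, w, u, v, z: one use apiece
affine: ✓, no duplicate uses among y, w, u, v, z
relevant: ✓, every one of y, w, u, v, z appears
unrestricted: ✓, type-checks (Str) and nothing is barred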